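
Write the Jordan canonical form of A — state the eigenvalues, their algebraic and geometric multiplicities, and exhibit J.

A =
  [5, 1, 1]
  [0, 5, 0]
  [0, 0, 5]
J_2(5) ⊕ J_1(5)

The characteristic polynomial is
  det(x·I − A) = x^3 - 15*x^2 + 75*x - 125 = (x - 5)^3

Eigenvalues and multiplicities (the geometric multiplicity of λ is n − rank(A − λI), which equals the number of Jordan blocks for λ):
  λ = 5: algebraic multiplicity = 3, geometric multiplicity = 2

Determining the block sizes for each eigenvalue:
  λ = 5: 2 blocks summing to 3 forces exactly one block of size 2 and the rest size 1 → block sizes [2, 1]

Assembling the blocks gives a Jordan form
J =
  [5, 1, 0]
  [0, 5, 0]
  [0, 0, 5]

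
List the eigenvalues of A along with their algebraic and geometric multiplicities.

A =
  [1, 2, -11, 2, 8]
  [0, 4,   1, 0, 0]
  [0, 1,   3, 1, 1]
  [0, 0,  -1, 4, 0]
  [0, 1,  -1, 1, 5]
λ = 1: alg = 1, geom = 1; λ = 4: alg = 4, geom = 2

Step 1 — factor the characteristic polynomial to read off the algebraic multiplicities:
  χ_A(x) = (x - 4)^4*(x - 1)

Step 2 — compute geometric multiplicities via the rank-nullity identity g(λ) = n − rank(A − λI):
  rank(A − (1)·I) = 4, so dim ker(A − (1)·I) = n − 4 = 1
  rank(A − (4)·I) = 3, so dim ker(A − (4)·I) = n − 3 = 2

Summary:
  λ = 1: algebraic multiplicity = 1, geometric multiplicity = 1
  λ = 4: algebraic multiplicity = 4, geometric multiplicity = 2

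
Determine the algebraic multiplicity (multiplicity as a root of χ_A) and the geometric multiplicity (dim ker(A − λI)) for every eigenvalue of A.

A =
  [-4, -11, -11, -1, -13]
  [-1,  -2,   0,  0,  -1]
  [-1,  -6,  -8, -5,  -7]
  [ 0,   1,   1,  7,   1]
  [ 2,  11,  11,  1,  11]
λ = -2: alg = 3, geom = 2; λ = 5: alg = 2, geom = 1

Step 1 — factor the characteristic polynomial to read off the algebraic multiplicities:
  χ_A(x) = (x - 5)^2*(x + 2)^3

Step 2 — compute geometric multiplicities via the rank-nullity identity g(λ) = n − rank(A − λI):
  rank(A − (-2)·I) = 3, so dim ker(A − (-2)·I) = n − 3 = 2
  rank(A − (5)·I) = 4, so dim ker(A − (5)·I) = n − 4 = 1

Summary:
  λ = -2: algebraic multiplicity = 3, geometric multiplicity = 2
  λ = 5: algebraic multiplicity = 2, geometric multiplicity = 1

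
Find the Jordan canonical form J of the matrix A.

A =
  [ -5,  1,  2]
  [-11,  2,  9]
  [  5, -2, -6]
J_3(-3)

The characteristic polynomial is
  det(x·I − A) = x^3 + 9*x^2 + 27*x + 27 = (x + 3)^3

Eigenvalues and multiplicities (the geometric multiplicity of λ is n − rank(A − λI), which equals the number of Jordan blocks for λ):
  λ = -3: algebraic multiplicity = 3, geometric multiplicity = 1

Determining the block sizes for each eigenvalue:
  λ = -3: one block (gm = 1), so the single block has size am = 3 → block sizes [3]

Assembling the blocks gives a Jordan form
J =
  [-3,  1,  0]
  [ 0, -3,  1]
  [ 0,  0, -3]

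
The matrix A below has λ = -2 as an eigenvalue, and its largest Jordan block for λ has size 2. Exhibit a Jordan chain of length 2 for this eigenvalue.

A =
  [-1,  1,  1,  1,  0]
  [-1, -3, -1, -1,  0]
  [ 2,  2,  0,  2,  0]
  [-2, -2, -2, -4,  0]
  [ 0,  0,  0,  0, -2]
A Jordan chain for λ = -2 of length 2:
v_1 = (1, -1, 2, -2, 0)ᵀ
v_2 = (1, 0, 0, 0, 0)ᵀ

Let N = A − (-2)·I. We want v_2 with N^2 v_2 = 0 but N^1 v_2 ≠ 0; then v_{j-1} := N · v_j for j = 2, …, 2.

Pick v_2 = (1, 0, 0, 0, 0)ᵀ.
Then v_1 = N · v_2 = (1, -1, 2, -2, 0)ᵀ.

Sanity check: (A − (-2)·I) v_1 = (0, 0, 0, 0, 0)ᵀ = 0. ✓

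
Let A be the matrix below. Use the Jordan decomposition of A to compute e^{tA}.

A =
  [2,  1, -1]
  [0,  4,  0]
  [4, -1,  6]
e^{tA} =
  [-2*t*exp(4*t) + exp(4*t), -t^2*exp(4*t)/2 + t*exp(4*t), -t*exp(4*t)]
  [0, exp(4*t), 0]
  [4*t*exp(4*t), t^2*exp(4*t) - t*exp(4*t), 2*t*exp(4*t) + exp(4*t)]

Strategy: write A = P · J · P⁻¹ where J is a Jordan canonical form, so e^{tA} = P · e^{tJ} · P⁻¹, and e^{tJ} can be computed block-by-block.

A has Jordan form
J =
  [4, 1, 0]
  [0, 4, 1]
  [0, 0, 4]
(up to reordering of blocks).

Per-block formulas:
  For a 3×3 Jordan block J_3(4): exp(t · J_3(4)) = e^(4t)·(I + t·N + (t^2/2)·N^2), where N is the 3×3 nilpotent shift.

After assembling e^{tJ} and conjugating by P, we get:

e^{tA} =
  [-2*t*exp(4*t) + exp(4*t), -t^2*exp(4*t)/2 + t*exp(4*t), -t*exp(4*t)]
  [0, exp(4*t), 0]
  [4*t*exp(4*t), t^2*exp(4*t) - t*exp(4*t), 2*t*exp(4*t) + exp(4*t)]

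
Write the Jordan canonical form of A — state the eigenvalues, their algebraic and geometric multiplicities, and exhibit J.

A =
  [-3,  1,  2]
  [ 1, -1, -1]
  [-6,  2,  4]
J_3(0)

The characteristic polynomial is
  det(x·I − A) = x^3

Eigenvalues and multiplicities (the geometric multiplicity of λ is n − rank(A − λI), which equals the number of Jordan blocks for λ):
  λ = 0: algebraic multiplicity = 3, geometric multiplicity = 1

Determining the block sizes for each eigenvalue:
  λ = 0: one block (gm = 1), so the single block has size am = 3 → block sizes [3]

Assembling the blocks gives a Jordan form
J =
  [0, 1, 0]
  [0, 0, 1]
  [0, 0, 0]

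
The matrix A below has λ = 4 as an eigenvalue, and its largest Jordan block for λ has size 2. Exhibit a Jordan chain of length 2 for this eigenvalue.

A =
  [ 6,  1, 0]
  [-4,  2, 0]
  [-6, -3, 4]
A Jordan chain for λ = 4 of length 2:
v_1 = (2, -4, -6)ᵀ
v_2 = (1, 0, 0)ᵀ

Let N = A − (4)·I. We want v_2 with N^2 v_2 = 0 but N^1 v_2 ≠ 0; then v_{j-1} := N · v_j for j = 2, …, 2.

Pick v_2 = (1, 0, 0)ᵀ.
Then v_1 = N · v_2 = (2, -4, -6)ᵀ.

Sanity check: (A − (4)·I) v_1 = (0, 0, 0)ᵀ = 0. ✓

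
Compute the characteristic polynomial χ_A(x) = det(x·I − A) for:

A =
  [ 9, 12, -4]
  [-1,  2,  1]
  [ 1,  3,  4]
x^3 - 15*x^2 + 75*x - 125

Expanding det(x·I − A) (e.g. by cofactor expansion or by noting that A is similar to its Jordan form J, which has the same characteristic polynomial as A) gives
  χ_A(x) = x^3 - 15*x^2 + 75*x - 125
which factors as (x - 5)^3. The eigenvalues (with algebraic multiplicities) are λ = 5 with multiplicity 3.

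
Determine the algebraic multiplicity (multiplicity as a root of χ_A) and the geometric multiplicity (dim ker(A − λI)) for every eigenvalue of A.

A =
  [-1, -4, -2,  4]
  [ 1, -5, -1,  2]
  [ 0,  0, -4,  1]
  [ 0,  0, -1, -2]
λ = -3: alg = 4, geom = 2

Step 1 — factor the characteristic polynomial to read off the algebraic multiplicities:
  χ_A(x) = (x + 3)^4

Step 2 — compute geometric multiplicities via the rank-nullity identity g(λ) = n − rank(A − λI):
  rank(A − (-3)·I) = 2, so dim ker(A − (-3)·I) = n − 2 = 2

Summary:
  λ = -3: algebraic multiplicity = 4, geometric multiplicity = 2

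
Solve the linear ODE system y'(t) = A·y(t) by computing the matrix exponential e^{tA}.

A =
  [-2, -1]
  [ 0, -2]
e^{tA} =
  [exp(-2*t), -t*exp(-2*t)]
  [0, exp(-2*t)]

Strategy: write A = P · J · P⁻¹ where J is a Jordan canonical form, so e^{tA} = P · e^{tJ} · P⁻¹, and e^{tJ} can be computed block-by-block.

A has Jordan form
J =
  [-2,  1]
  [ 0, -2]
(up to reordering of blocks).

Per-block formulas:
  For a 2×2 Jordan block J_2(-2): exp(t · J_2(-2)) = e^(-2t)·(I + t·N), where N is the 2×2 nilpotent shift.

After assembling e^{tJ} and conjugating by P, we get:

e^{tA} =
  [exp(-2*t), -t*exp(-2*t)]
  [0, exp(-2*t)]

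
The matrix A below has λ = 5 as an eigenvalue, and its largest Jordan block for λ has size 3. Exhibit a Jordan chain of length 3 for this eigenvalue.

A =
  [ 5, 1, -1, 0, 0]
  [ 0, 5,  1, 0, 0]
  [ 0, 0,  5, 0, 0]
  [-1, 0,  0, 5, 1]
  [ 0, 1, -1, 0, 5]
A Jordan chain for λ = 5 of length 3:
v_1 = (1, 0, 0, 0, 1)ᵀ
v_2 = (-1, 1, 0, 0, -1)ᵀ
v_3 = (0, 0, 1, 0, 0)ᵀ

Let N = A − (5)·I. We want v_3 with N^3 v_3 = 0 but N^2 v_3 ≠ 0; then v_{j-1} := N · v_j for j = 3, …, 2.

Pick v_3 = (0, 0, 1, 0, 0)ᵀ.
Then v_2 = N · v_3 = (-1, 1, 0, 0, -1)ᵀ.
Then v_1 = N · v_2 = (1, 0, 0, 0, 1)ᵀ.

Sanity check: (A − (5)·I) v_1 = (0, 0, 0, 0, 0)ᵀ = 0. ✓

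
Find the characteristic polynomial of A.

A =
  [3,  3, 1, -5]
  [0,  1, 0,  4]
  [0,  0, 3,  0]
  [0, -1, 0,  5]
x^4 - 12*x^3 + 54*x^2 - 108*x + 81

Expanding det(x·I − A) (e.g. by cofactor expansion or by noting that A is similar to its Jordan form J, which has the same characteristic polynomial as A) gives
  χ_A(x) = x^4 - 12*x^3 + 54*x^2 - 108*x + 81
which factors as (x - 3)^4. The eigenvalues (with algebraic multiplicities) are λ = 3 with multiplicity 4.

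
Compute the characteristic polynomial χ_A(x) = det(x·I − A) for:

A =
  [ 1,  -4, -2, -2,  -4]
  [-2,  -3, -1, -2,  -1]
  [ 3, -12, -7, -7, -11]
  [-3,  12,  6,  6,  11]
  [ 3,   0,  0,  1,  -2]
x^5 + 5*x^4 + 10*x^3 + 10*x^2 + 5*x + 1

Expanding det(x·I − A) (e.g. by cofactor expansion or by noting that A is similar to its Jordan form J, which has the same characteristic polynomial as A) gives
  χ_A(x) = x^5 + 5*x^4 + 10*x^3 + 10*x^2 + 5*x + 1
which factors as (x + 1)^5. The eigenvalues (with algebraic multiplicities) are λ = -1 with multiplicity 5.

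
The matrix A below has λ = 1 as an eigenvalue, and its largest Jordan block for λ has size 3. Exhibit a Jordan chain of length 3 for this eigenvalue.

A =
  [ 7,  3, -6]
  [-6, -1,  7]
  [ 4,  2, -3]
A Jordan chain for λ = 1 of length 3:
v_1 = (-6, 4, -4)ᵀ
v_2 = (6, -6, 4)ᵀ
v_3 = (1, 0, 0)ᵀ

Let N = A − (1)·I. We want v_3 with N^3 v_3 = 0 but N^2 v_3 ≠ 0; then v_{j-1} := N · v_j for j = 3, …, 2.

Pick v_3 = (1, 0, 0)ᵀ.
Then v_2 = N · v_3 = (6, -6, 4)ᵀ.
Then v_1 = N · v_2 = (-6, 4, -4)ᵀ.

Sanity check: (A − (1)·I) v_1 = (0, 0, 0)ᵀ = 0. ✓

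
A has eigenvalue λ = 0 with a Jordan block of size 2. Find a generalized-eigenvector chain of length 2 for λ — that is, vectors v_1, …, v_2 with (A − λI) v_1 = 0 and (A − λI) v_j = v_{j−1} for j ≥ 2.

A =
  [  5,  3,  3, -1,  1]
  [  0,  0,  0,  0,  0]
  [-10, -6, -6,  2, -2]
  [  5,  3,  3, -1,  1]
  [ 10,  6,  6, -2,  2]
A Jordan chain for λ = 0 of length 2:
v_1 = (5, 0, -10, 5, 10)ᵀ
v_2 = (1, 0, 0, 0, 0)ᵀ

Let N = A − (0)·I. We want v_2 with N^2 v_2 = 0 but N^1 v_2 ≠ 0; then v_{j-1} := N · v_j for j = 2, …, 2.

Pick v_2 = (1, 0, 0, 0, 0)ᵀ.
Then v_1 = N · v_2 = (5, 0, -10, 5, 10)ᵀ.

Sanity check: (A − (0)·I) v_1 = (0, 0, 0, 0, 0)ᵀ = 0. ✓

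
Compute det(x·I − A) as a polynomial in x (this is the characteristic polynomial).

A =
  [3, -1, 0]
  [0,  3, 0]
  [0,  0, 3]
x^3 - 9*x^2 + 27*x - 27

Expanding det(x·I − A) (e.g. by cofactor expansion or by noting that A is similar to its Jordan form J, which has the same characteristic polynomial as A) gives
  χ_A(x) = x^3 - 9*x^2 + 27*x - 27
which factors as (x - 3)^3. The eigenvalues (with algebraic multiplicities) are λ = 3 with multiplicity 3.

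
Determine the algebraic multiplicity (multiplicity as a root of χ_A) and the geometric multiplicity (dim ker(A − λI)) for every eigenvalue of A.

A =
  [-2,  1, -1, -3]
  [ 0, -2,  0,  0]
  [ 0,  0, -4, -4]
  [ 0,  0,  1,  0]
λ = -2: alg = 4, geom = 2

Step 1 — factor the characteristic polynomial to read off the algebraic multiplicities:
  χ_A(x) = (x + 2)^4

Step 2 — compute geometric multiplicities via the rank-nullity identity g(λ) = n − rank(A − λI):
  rank(A − (-2)·I) = 2, so dim ker(A − (-2)·I) = n − 2 = 2

Summary:
  λ = -2: algebraic multiplicity = 4, geometric multiplicity = 2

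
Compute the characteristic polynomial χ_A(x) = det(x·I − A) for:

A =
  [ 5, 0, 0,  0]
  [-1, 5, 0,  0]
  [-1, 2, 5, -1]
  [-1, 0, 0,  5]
x^4 - 20*x^3 + 150*x^2 - 500*x + 625

Expanding det(x·I − A) (e.g. by cofactor expansion or by noting that A is similar to its Jordan form J, which has the same characteristic polynomial as A) gives
  χ_A(x) = x^4 - 20*x^3 + 150*x^2 - 500*x + 625
which factors as (x - 5)^4. The eigenvalues (with algebraic multiplicities) are λ = 5 with multiplicity 4.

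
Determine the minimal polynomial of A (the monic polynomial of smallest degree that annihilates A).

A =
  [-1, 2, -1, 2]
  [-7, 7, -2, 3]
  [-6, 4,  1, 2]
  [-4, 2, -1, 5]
x^2 - 6*x + 9

The characteristic polynomial is χ_A(x) = (x - 3)^4, so the eigenvalues are known. The minimal polynomial is
  m_A(x) = Π_λ (x − λ)^{k_λ}
where k_λ is the size of the *largest* Jordan block for λ (equivalently, the smallest k with (A − λI)^k v = 0 for every generalised eigenvector v of λ).

  λ = 3: largest Jordan block has size 2, contributing (x − 3)^2

So m_A(x) = (x - 3)^2 = x^2 - 6*x + 9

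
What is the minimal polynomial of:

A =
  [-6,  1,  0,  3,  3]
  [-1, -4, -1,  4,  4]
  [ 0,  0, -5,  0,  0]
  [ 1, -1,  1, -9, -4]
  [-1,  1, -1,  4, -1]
x^3 + 15*x^2 + 75*x + 125

The characteristic polynomial is χ_A(x) = (x + 5)^5, so the eigenvalues are known. The minimal polynomial is
  m_A(x) = Π_λ (x − λ)^{k_λ}
where k_λ is the size of the *largest* Jordan block for λ (equivalently, the smallest k with (A − λI)^k v = 0 for every generalised eigenvector v of λ).

  λ = -5: largest Jordan block has size 3, contributing (x + 5)^3

So m_A(x) = (x + 5)^3 = x^3 + 15*x^2 + 75*x + 125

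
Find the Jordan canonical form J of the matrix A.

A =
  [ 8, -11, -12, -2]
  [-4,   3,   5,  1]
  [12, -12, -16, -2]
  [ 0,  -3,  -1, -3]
J_3(-2) ⊕ J_1(-2)

The characteristic polynomial is
  det(x·I − A) = x^4 + 8*x^3 + 24*x^2 + 32*x + 16 = (x + 2)^4

Eigenvalues and multiplicities (the geometric multiplicity of λ is n − rank(A − λI), which equals the number of Jordan blocks for λ):
  λ = -2: algebraic multiplicity = 4, geometric multiplicity = 2

Determining the block sizes for each eigenvalue:
  λ = -2: with am = 4 and gm = 2, the partition is not yet determined (e.g. several partitions of 4 into 2 parts exist). Let N = A − (-2)·I. Computing rank(N^1) = 2, rank(N^2) = 1, rank(N^3) = 0; the number of blocks of size ≥ j is rank(N^{j−1}) − rank(N^j), giving [2, 1, 1]. So we have 1 block(s) of size 3, 1 block(s) of size 1 → block sizes [3, 1]

Assembling the blocks gives a Jordan form
J =
  [-2,  1,  0,  0]
  [ 0, -2,  1,  0]
  [ 0,  0, -2,  0]
  [ 0,  0,  0, -2]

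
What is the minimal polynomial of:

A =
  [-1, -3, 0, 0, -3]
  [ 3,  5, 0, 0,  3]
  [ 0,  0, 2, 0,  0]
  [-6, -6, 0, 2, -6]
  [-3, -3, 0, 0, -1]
x^2 - x - 2

The characteristic polynomial is χ_A(x) = (x - 2)^4*(x + 1), so the eigenvalues are known. The minimal polynomial is
  m_A(x) = Π_λ (x − λ)^{k_λ}
where k_λ is the size of the *largest* Jordan block for λ (equivalently, the smallest k with (A − λI)^k v = 0 for every generalised eigenvector v of λ).

  λ = -1: largest Jordan block has size 1, contributing (x + 1)
  λ = 2: largest Jordan block has size 1, contributing (x − 2)

So m_A(x) = (x - 2)*(x + 1) = x^2 - x - 2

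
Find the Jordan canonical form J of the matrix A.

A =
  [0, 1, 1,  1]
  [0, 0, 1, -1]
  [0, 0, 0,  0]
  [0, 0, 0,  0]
J_3(0) ⊕ J_1(0)

The characteristic polynomial is
  det(x·I − A) = x^4

Eigenvalues and multiplicities (the geometric multiplicity of λ is n − rank(A − λI), which equals the number of Jordan blocks for λ):
  λ = 0: algebraic multiplicity = 4, geometric multiplicity = 2

Determining the block sizes for each eigenvalue:
  λ = 0: with am = 4 and gm = 2, the partition is not yet determined (e.g. several partitions of 4 into 2 parts exist). Let N = A − (0)·I. Computing rank(N^1) = 2, rank(N^2) = 1, rank(N^3) = 0; the number of blocks of size ≥ j is rank(N^{j−1}) − rank(N^j), giving [2, 1, 1]. So we have 1 block(s) of size 3, 1 block(s) of size 1 → block sizes [3, 1]

Assembling the blocks gives a Jordan form
J =
  [0, 1, 0, 0]
  [0, 0, 1, 0]
  [0, 0, 0, 0]
  [0, 0, 0, 0]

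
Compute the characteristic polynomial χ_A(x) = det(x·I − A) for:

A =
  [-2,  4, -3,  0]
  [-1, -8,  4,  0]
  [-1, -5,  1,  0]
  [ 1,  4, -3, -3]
x^4 + 12*x^3 + 54*x^2 + 108*x + 81

Expanding det(x·I − A) (e.g. by cofactor expansion or by noting that A is similar to its Jordan form J, which has the same characteristic polynomial as A) gives
  χ_A(x) = x^4 + 12*x^3 + 54*x^2 + 108*x + 81
which factors as (x + 3)^4. The eigenvalues (with algebraic multiplicities) are λ = -3 with multiplicity 4.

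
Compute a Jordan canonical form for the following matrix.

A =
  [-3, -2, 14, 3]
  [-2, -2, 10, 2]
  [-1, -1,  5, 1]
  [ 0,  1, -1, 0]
J_3(0) ⊕ J_1(0)

The characteristic polynomial is
  det(x·I − A) = x^4

Eigenvalues and multiplicities (the geometric multiplicity of λ is n − rank(A − λI), which equals the number of Jordan blocks for λ):
  λ = 0: algebraic multiplicity = 4, geometric multiplicity = 2

Determining the block sizes for each eigenvalue:
  λ = 0: with am = 4 and gm = 2, the partition is not yet determined (e.g. several partitions of 4 into 2 parts exist). Let N = A − (0)·I. Computing rank(N^1) = 2, rank(N^2) = 1, rank(N^3) = 0; the number of blocks of size ≥ j is rank(N^{j−1}) − rank(N^j), giving [2, 1, 1]. So we have 1 block(s) of size 3, 1 block(s) of size 1 → block sizes [3, 1]

Assembling the blocks gives a Jordan form
J =
  [0, 1, 0, 0]
  [0, 0, 1, 0]
  [0, 0, 0, 0]
  [0, 0, 0, 0]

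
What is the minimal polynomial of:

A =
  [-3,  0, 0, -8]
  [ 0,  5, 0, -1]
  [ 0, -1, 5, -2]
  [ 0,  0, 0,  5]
x^4 - 12*x^3 + 30*x^2 + 100*x - 375

The characteristic polynomial is χ_A(x) = (x - 5)^3*(x + 3), so the eigenvalues are known. The minimal polynomial is
  m_A(x) = Π_λ (x − λ)^{k_λ}
where k_λ is the size of the *largest* Jordan block for λ (equivalently, the smallest k with (A − λI)^k v = 0 for every generalised eigenvector v of λ).

  λ = -3: largest Jordan block has size 1, contributing (x + 3)
  λ = 5: largest Jordan block has size 3, contributing (x − 5)^3

So m_A(x) = (x - 5)^3*(x + 3) = x^4 - 12*x^3 + 30*x^2 + 100*x - 375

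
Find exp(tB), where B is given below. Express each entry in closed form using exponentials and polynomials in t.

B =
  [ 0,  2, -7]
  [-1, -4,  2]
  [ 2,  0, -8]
e^{tB} =
  [4*t*exp(-4*t) + exp(-4*t), 4*t^2*exp(-4*t) + 2*t*exp(-4*t), 2*t^2*exp(-4*t) - 7*t*exp(-4*t)]
  [-t*exp(-4*t), -t^2*exp(-4*t) + exp(-4*t), -t^2*exp(-4*t)/2 + 2*t*exp(-4*t)]
  [2*t*exp(-4*t), 2*t^2*exp(-4*t), t^2*exp(-4*t) - 4*t*exp(-4*t) + exp(-4*t)]

Strategy: write B = P · J · P⁻¹ where J is a Jordan canonical form, so e^{tB} = P · e^{tJ} · P⁻¹, and e^{tJ} can be computed block-by-block.

B has Jordan form
J =
  [-4,  1,  0]
  [ 0, -4,  1]
  [ 0,  0, -4]
(up to reordering of blocks).

Per-block formulas:
  For a 3×3 Jordan block J_3(-4): exp(t · J_3(-4)) = e^(-4t)·(I + t·N + (t^2/2)·N^2), where N is the 3×3 nilpotent shift.

After assembling e^{tJ} and conjugating by P, we get:

e^{tB} =
  [4*t*exp(-4*t) + exp(-4*t), 4*t^2*exp(-4*t) + 2*t*exp(-4*t), 2*t^2*exp(-4*t) - 7*t*exp(-4*t)]
  [-t*exp(-4*t), -t^2*exp(-4*t) + exp(-4*t), -t^2*exp(-4*t)/2 + 2*t*exp(-4*t)]
  [2*t*exp(-4*t), 2*t^2*exp(-4*t), t^2*exp(-4*t) - 4*t*exp(-4*t) + exp(-4*t)]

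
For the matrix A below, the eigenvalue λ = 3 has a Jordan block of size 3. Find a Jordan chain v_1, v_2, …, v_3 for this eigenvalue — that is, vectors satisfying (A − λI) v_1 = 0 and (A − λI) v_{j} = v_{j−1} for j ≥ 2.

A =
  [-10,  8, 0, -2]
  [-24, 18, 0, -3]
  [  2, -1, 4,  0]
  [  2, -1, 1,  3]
A Jordan chain for λ = 3 of length 3:
v_1 = (-2, -3, 1, 1)ᵀ
v_2 = (0, 0, 1, 1)ᵀ
v_3 = (0, 0, 1, 0)ᵀ

Let N = A − (3)·I. We want v_3 with N^3 v_3 = 0 but N^2 v_3 ≠ 0; then v_{j-1} := N · v_j for j = 3, …, 2.

Pick v_3 = (0, 0, 1, 0)ᵀ.
Then v_2 = N · v_3 = (0, 0, 1, 1)ᵀ.
Then v_1 = N · v_2 = (-2, -3, 1, 1)ᵀ.

Sanity check: (A − (3)·I) v_1 = (0, 0, 0, 0)ᵀ = 0. ✓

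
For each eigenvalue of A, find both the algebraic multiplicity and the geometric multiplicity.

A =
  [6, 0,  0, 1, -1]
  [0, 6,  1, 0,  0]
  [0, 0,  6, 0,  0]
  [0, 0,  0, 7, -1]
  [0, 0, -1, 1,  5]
λ = 6: alg = 5, geom = 3

Step 1 — factor the characteristic polynomial to read off the algebraic multiplicities:
  χ_A(x) = (x - 6)^5

Step 2 — compute geometric multiplicities via the rank-nullity identity g(λ) = n − rank(A − λI):
  rank(A − (6)·I) = 2, so dim ker(A − (6)·I) = n − 2 = 3

Summary:
  λ = 6: algebraic multiplicity = 5, geometric multiplicity = 3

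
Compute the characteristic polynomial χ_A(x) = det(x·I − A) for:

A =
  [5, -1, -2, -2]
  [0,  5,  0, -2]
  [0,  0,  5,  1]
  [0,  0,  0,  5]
x^4 - 20*x^3 + 150*x^2 - 500*x + 625

Expanding det(x·I − A) (e.g. by cofactor expansion or by noting that A is similar to its Jordan form J, which has the same characteristic polynomial as A) gives
  χ_A(x) = x^4 - 20*x^3 + 150*x^2 - 500*x + 625
which factors as (x - 5)^4. The eigenvalues (with algebraic multiplicities) are λ = 5 with multiplicity 4.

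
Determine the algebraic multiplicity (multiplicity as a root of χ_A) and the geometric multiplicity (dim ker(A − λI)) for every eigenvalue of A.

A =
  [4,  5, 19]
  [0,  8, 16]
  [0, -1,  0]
λ = 4: alg = 3, geom = 1

Step 1 — factor the characteristic polynomial to read off the algebraic multiplicities:
  χ_A(x) = (x - 4)^3

Step 2 — compute geometric multiplicities via the rank-nullity identity g(λ) = n − rank(A − λI):
  rank(A − (4)·I) = 2, so dim ker(A − (4)·I) = n − 2 = 1

Summary:
  λ = 4: algebraic multiplicity = 3, geometric multiplicity = 1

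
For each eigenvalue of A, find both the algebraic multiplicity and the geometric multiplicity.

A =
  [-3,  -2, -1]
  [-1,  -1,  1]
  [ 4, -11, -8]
λ = -4: alg = 3, geom = 1

Step 1 — factor the characteristic polynomial to read off the algebraic multiplicities:
  χ_A(x) = (x + 4)^3

Step 2 — compute geometric multiplicities via the rank-nullity identity g(λ) = n − rank(A − λI):
  rank(A − (-4)·I) = 2, so dim ker(A − (-4)·I) = n − 2 = 1

Summary:
  λ = -4: algebraic multiplicity = 3, geometric multiplicity = 1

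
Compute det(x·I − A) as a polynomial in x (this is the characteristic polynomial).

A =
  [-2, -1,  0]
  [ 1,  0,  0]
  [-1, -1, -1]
x^3 + 3*x^2 + 3*x + 1

Expanding det(x·I − A) (e.g. by cofactor expansion or by noting that A is similar to its Jordan form J, which has the same characteristic polynomial as A) gives
  χ_A(x) = x^3 + 3*x^2 + 3*x + 1
which factors as (x + 1)^3. The eigenvalues (with algebraic multiplicities) are λ = -1 with multiplicity 3.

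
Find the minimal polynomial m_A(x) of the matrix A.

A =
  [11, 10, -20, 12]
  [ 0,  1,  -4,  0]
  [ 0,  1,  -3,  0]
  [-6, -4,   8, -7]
x^3 - 3*x^2 - 9*x - 5

The characteristic polynomial is χ_A(x) = (x - 5)*(x + 1)^3, so the eigenvalues are known. The minimal polynomial is
  m_A(x) = Π_λ (x − λ)^{k_λ}
where k_λ is the size of the *largest* Jordan block for λ (equivalently, the smallest k with (A − λI)^k v = 0 for every generalised eigenvector v of λ).

  λ = -1: largest Jordan block has size 2, contributing (x + 1)^2
  λ = 5: largest Jordan block has size 1, contributing (x − 5)

So m_A(x) = (x - 5)*(x + 1)^2 = x^3 - 3*x^2 - 9*x - 5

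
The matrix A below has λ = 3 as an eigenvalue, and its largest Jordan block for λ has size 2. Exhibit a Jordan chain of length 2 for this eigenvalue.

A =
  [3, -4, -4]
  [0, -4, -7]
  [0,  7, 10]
A Jordan chain for λ = 3 of length 2:
v_1 = (-4, -7, 7)ᵀ
v_2 = (0, 1, 0)ᵀ

Let N = A − (3)·I. We want v_2 with N^2 v_2 = 0 but N^1 v_2 ≠ 0; then v_{j-1} := N · v_j for j = 2, …, 2.

Pick v_2 = (0, 1, 0)ᵀ.
Then v_1 = N · v_2 = (-4, -7, 7)ᵀ.

Sanity check: (A − (3)·I) v_1 = (0, 0, 0)ᵀ = 0. ✓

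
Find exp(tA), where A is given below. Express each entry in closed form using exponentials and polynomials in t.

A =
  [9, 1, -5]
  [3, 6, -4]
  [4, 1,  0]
e^{tA} =
  [-t^2*exp(5*t)/2 + 4*t*exp(5*t) + exp(5*t), t*exp(5*t), t^2*exp(5*t)/2 - 5*t*exp(5*t)]
  [-t^2*exp(5*t)/2 + 3*t*exp(5*t), t*exp(5*t) + exp(5*t), t^2*exp(5*t)/2 - 4*t*exp(5*t)]
  [-t^2*exp(5*t)/2 + 4*t*exp(5*t), t*exp(5*t), t^2*exp(5*t)/2 - 5*t*exp(5*t) + exp(5*t)]

Strategy: write A = P · J · P⁻¹ where J is a Jordan canonical form, so e^{tA} = P · e^{tJ} · P⁻¹, and e^{tJ} can be computed block-by-block.

A has Jordan form
J =
  [5, 1, 0]
  [0, 5, 1]
  [0, 0, 5]
(up to reordering of blocks).

Per-block formulas:
  For a 3×3 Jordan block J_3(5): exp(t · J_3(5)) = e^(5t)·(I + t·N + (t^2/2)·N^2), where N is the 3×3 nilpotent shift.

After assembling e^{tJ} and conjugating by P, we get:

e^{tA} =
  [-t^2*exp(5*t)/2 + 4*t*exp(5*t) + exp(5*t), t*exp(5*t), t^2*exp(5*t)/2 - 5*t*exp(5*t)]
  [-t^2*exp(5*t)/2 + 3*t*exp(5*t), t*exp(5*t) + exp(5*t), t^2*exp(5*t)/2 - 4*t*exp(5*t)]
  [-t^2*exp(5*t)/2 + 4*t*exp(5*t), t*exp(5*t), t^2*exp(5*t)/2 - 5*t*exp(5*t) + exp(5*t)]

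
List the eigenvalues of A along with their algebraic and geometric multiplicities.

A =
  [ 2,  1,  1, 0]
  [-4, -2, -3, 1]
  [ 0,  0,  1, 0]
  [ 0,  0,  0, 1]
λ = 0: alg = 2, geom = 1; λ = 1: alg = 2, geom = 2

Step 1 — factor the characteristic polynomial to read off the algebraic multiplicities:
  χ_A(x) = x^2*(x - 1)^2

Step 2 — compute geometric multiplicities via the rank-nullity identity g(λ) = n − rank(A − λI):
  rank(A − (0)·I) = 3, so dim ker(A − (0)·I) = n − 3 = 1
  rank(A − (1)·I) = 2, so dim ker(A − (1)·I) = n − 2 = 2

Summary:
  λ = 0: algebraic multiplicity = 2, geometric multiplicity = 1
  λ = 1: algebraic multiplicity = 2, geometric multiplicity = 2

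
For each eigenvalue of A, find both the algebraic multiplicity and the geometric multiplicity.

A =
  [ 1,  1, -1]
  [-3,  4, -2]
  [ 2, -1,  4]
λ = 3: alg = 3, geom = 1

Step 1 — factor the characteristic polynomial to read off the algebraic multiplicities:
  χ_A(x) = (x - 3)^3

Step 2 — compute geometric multiplicities via the rank-nullity identity g(λ) = n − rank(A − λI):
  rank(A − (3)·I) = 2, so dim ker(A − (3)·I) = n − 2 = 1

Summary:
  λ = 3: algebraic multiplicity = 3, geometric multiplicity = 1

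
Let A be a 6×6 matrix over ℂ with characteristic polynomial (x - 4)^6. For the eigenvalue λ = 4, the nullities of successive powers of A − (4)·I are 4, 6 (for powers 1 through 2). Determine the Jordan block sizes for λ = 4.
Block sizes for λ = 4: [2, 2, 1, 1]

From the dimensions of kernels of powers, the number of Jordan blocks of size at least j is d_j − d_{j−1} where d_j = dim ker(N^j) (with d_0 = 0). Computing the differences gives [4, 2].
The number of blocks of size exactly k is (#blocks of size ≥ k) − (#blocks of size ≥ k + 1), so the partition is: 2 block(s) of size 1, 2 block(s) of size 2.
In nonincreasing order the block sizes are [2, 2, 1, 1].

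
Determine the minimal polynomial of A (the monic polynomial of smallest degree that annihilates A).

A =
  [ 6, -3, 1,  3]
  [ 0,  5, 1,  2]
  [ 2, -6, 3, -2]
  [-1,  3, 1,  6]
x^3 - 15*x^2 + 75*x - 125

The characteristic polynomial is χ_A(x) = (x - 5)^4, so the eigenvalues are known. The minimal polynomial is
  m_A(x) = Π_λ (x − λ)^{k_λ}
where k_λ is the size of the *largest* Jordan block for λ (equivalently, the smallest k with (A − λI)^k v = 0 for every generalised eigenvector v of λ).

  λ = 5: largest Jordan block has size 3, contributing (x − 5)^3

So m_A(x) = (x - 5)^3 = x^3 - 15*x^2 + 75*x - 125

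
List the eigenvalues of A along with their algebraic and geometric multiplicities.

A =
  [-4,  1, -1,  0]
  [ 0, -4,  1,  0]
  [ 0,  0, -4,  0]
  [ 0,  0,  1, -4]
λ = -4: alg = 4, geom = 2

Step 1 — factor the characteristic polynomial to read off the algebraic multiplicities:
  χ_A(x) = (x + 4)^4

Step 2 — compute geometric multiplicities via the rank-nullity identity g(λ) = n − rank(A − λI):
  rank(A − (-4)·I) = 2, so dim ker(A − (-4)·I) = n − 2 = 2

Summary:
  λ = -4: algebraic multiplicity = 4, geometric multiplicity = 2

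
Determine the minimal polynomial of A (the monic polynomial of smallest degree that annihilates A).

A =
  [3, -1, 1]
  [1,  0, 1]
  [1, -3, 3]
x^3 - 6*x^2 + 12*x - 8

The characteristic polynomial is χ_A(x) = (x - 2)^3, so the eigenvalues are known. The minimal polynomial is
  m_A(x) = Π_λ (x − λ)^{k_λ}
where k_λ is the size of the *largest* Jordan block for λ (equivalently, the smallest k with (A − λI)^k v = 0 for every generalised eigenvector v of λ).

  λ = 2: largest Jordan block has size 3, contributing (x − 2)^3

So m_A(x) = (x - 2)^3 = x^3 - 6*x^2 + 12*x - 8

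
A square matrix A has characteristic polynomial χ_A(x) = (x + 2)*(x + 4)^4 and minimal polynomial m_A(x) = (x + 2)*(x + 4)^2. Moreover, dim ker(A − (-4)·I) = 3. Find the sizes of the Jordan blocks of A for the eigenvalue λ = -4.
Block sizes for λ = -4: [2, 1, 1]

Step 1 — from the characteristic polynomial, algebraic multiplicity of λ = -4 is 4. From dim ker(A − (-4)·I) = 3, there are exactly 3 Jordan blocks for λ = -4.
Step 2 — from the minimal polynomial, the factor (x + 4)^2 tells us the largest block for λ = -4 has size 2.
Step 3 — with total size 4, 3 blocks, and largest block 2, the block sizes (in nonincreasing order) are [2, 1, 1].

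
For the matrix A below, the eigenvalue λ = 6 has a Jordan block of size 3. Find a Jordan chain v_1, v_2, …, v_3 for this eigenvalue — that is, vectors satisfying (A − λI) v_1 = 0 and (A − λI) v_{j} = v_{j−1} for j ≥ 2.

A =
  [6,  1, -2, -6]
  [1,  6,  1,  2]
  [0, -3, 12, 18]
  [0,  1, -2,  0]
A Jordan chain for λ = 6 of length 3:
v_1 = (1, 0, -3, 1)ᵀ
v_2 = (0, 1, 0, 0)ᵀ
v_3 = (1, 0, 0, 0)ᵀ

Let N = A − (6)·I. We want v_3 with N^3 v_3 = 0 but N^2 v_3 ≠ 0; then v_{j-1} := N · v_j for j = 3, …, 2.

Pick v_3 = (1, 0, 0, 0)ᵀ.
Then v_2 = N · v_3 = (0, 1, 0, 0)ᵀ.
Then v_1 = N · v_2 = (1, 0, -3, 1)ᵀ.

Sanity check: (A − (6)·I) v_1 = (0, 0, 0, 0)ᵀ = 0. ✓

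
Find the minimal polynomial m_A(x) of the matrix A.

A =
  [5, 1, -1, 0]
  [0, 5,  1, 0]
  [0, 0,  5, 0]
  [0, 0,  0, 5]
x^3 - 15*x^2 + 75*x - 125

The characteristic polynomial is χ_A(x) = (x - 5)^4, so the eigenvalues are known. The minimal polynomial is
  m_A(x) = Π_λ (x − λ)^{k_λ}
where k_λ is the size of the *largest* Jordan block for λ (equivalently, the smallest k with (A − λI)^k v = 0 for every generalised eigenvector v of λ).

  λ = 5: largest Jordan block has size 3, contributing (x − 5)^3

So m_A(x) = (x - 5)^3 = x^3 - 15*x^2 + 75*x - 125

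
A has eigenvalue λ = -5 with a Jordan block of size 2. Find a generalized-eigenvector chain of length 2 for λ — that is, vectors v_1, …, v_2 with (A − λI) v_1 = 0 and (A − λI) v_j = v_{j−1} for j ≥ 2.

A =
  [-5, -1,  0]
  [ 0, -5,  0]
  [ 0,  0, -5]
A Jordan chain for λ = -5 of length 2:
v_1 = (-1, 0, 0)ᵀ
v_2 = (0, 1, 0)ᵀ

Let N = A − (-5)·I. We want v_2 with N^2 v_2 = 0 but N^1 v_2 ≠ 0; then v_{j-1} := N · v_j for j = 2, …, 2.

Pick v_2 = (0, 1, 0)ᵀ.
Then v_1 = N · v_2 = (-1, 0, 0)ᵀ.

Sanity check: (A − (-5)·I) v_1 = (0, 0, 0)ᵀ = 0. ✓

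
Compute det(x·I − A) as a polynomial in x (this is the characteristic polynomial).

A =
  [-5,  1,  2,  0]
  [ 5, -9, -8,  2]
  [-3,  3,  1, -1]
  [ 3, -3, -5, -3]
x^4 + 16*x^3 + 96*x^2 + 256*x + 256

Expanding det(x·I − A) (e.g. by cofactor expansion or by noting that A is similar to its Jordan form J, which has the same characteristic polynomial as A) gives
  χ_A(x) = x^4 + 16*x^3 + 96*x^2 + 256*x + 256
which factors as (x + 4)^4. The eigenvalues (with algebraic multiplicities) are λ = -4 with multiplicity 4.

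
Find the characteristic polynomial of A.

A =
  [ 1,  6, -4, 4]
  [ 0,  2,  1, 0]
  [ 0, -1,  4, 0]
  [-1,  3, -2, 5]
x^4 - 12*x^3 + 54*x^2 - 108*x + 81

Expanding det(x·I − A) (e.g. by cofactor expansion or by noting that A is similar to its Jordan form J, which has the same characteristic polynomial as A) gives
  χ_A(x) = x^4 - 12*x^3 + 54*x^2 - 108*x + 81
which factors as (x - 3)^4. The eigenvalues (with algebraic multiplicities) are λ = 3 with multiplicity 4.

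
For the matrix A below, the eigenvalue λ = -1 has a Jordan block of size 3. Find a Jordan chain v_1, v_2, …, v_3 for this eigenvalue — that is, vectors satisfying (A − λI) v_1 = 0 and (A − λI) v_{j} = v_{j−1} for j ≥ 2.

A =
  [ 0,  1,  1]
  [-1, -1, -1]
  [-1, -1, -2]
A Jordan chain for λ = -1 of length 3:
v_1 = (-1, 0, 1)ᵀ
v_2 = (1, -1, -1)ᵀ
v_3 = (1, 0, 0)ᵀ

Let N = A − (-1)·I. We want v_3 with N^3 v_3 = 0 but N^2 v_3 ≠ 0; then v_{j-1} := N · v_j for j = 3, …, 2.

Pick v_3 = (1, 0, 0)ᵀ.
Then v_2 = N · v_3 = (1, -1, -1)ᵀ.
Then v_1 = N · v_2 = (-1, 0, 1)ᵀ.

Sanity check: (A − (-1)·I) v_1 = (0, 0, 0)ᵀ = 0. ✓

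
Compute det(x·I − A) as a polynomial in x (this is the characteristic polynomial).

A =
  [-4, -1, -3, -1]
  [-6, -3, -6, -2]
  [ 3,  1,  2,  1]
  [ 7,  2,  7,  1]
x^4 + 4*x^3 + 6*x^2 + 4*x + 1

Expanding det(x·I − A) (e.g. by cofactor expansion or by noting that A is similar to its Jordan form J, which has the same characteristic polynomial as A) gives
  χ_A(x) = x^4 + 4*x^3 + 6*x^2 + 4*x + 1
which factors as (x + 1)^4. The eigenvalues (with algebraic multiplicities) are λ = -1 with multiplicity 4.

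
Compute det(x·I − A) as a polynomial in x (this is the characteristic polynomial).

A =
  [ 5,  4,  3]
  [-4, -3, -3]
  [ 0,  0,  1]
x^3 - 3*x^2 + 3*x - 1

Expanding det(x·I − A) (e.g. by cofactor expansion or by noting that A is similar to its Jordan form J, which has the same characteristic polynomial as A) gives
  χ_A(x) = x^3 - 3*x^2 + 3*x - 1
which factors as (x - 1)^3. The eigenvalues (with algebraic multiplicities) are λ = 1 with multiplicity 3.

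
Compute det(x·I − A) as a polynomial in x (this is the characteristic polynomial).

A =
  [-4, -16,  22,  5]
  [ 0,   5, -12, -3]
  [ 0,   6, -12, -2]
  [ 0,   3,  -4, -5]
x^4 + 16*x^3 + 96*x^2 + 256*x + 256

Expanding det(x·I − A) (e.g. by cofactor expansion or by noting that A is similar to its Jordan form J, which has the same characteristic polynomial as A) gives
  χ_A(x) = x^4 + 16*x^3 + 96*x^2 + 256*x + 256
which factors as (x + 4)^4. The eigenvalues (with algebraic multiplicities) are λ = -4 with multiplicity 4.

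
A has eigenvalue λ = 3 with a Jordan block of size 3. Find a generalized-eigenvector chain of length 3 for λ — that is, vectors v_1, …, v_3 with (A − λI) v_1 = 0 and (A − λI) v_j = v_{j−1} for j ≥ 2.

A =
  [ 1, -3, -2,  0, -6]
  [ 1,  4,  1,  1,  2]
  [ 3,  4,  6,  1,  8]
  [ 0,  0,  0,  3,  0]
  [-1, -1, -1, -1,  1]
A Jordan chain for λ = 3 of length 3:
v_1 = (1, 0, -1, 0, 0)ᵀ
v_2 = (-2, 1, 3, 0, -1)ᵀ
v_3 = (1, 0, 0, 0, 0)ᵀ

Let N = A − (3)·I. We want v_3 with N^3 v_3 = 0 but N^2 v_3 ≠ 0; then v_{j-1} := N · v_j for j = 3, …, 2.

Pick v_3 = (1, 0, 0, 0, 0)ᵀ.
Then v_2 = N · v_3 = (-2, 1, 3, 0, -1)ᵀ.
Then v_1 = N · v_2 = (1, 0, -1, 0, 0)ᵀ.

Sanity check: (A − (3)·I) v_1 = (0, 0, 0, 0, 0)ᵀ = 0. ✓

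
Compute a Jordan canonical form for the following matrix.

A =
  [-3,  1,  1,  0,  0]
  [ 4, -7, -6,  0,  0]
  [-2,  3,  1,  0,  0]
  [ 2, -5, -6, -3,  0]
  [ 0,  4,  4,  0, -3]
J_3(-3) ⊕ J_1(-3) ⊕ J_1(-3)

The characteristic polynomial is
  det(x·I − A) = x^5 + 15*x^4 + 90*x^3 + 270*x^2 + 405*x + 243 = (x + 3)^5

Eigenvalues and multiplicities (the geometric multiplicity of λ is n − rank(A − λI), which equals the number of Jordan blocks for λ):
  λ = -3: algebraic multiplicity = 5, geometric multiplicity = 3

Determining the block sizes for each eigenvalue:
  λ = -3: with am = 5 and gm = 3, the partition is not yet determined (e.g. several partitions of 5 into 3 parts exist). Let N = A − (-3)·I. Computing rank(N^1) = 2, rank(N^2) = 1, rank(N^3) = 0; the number of blocks of size ≥ j is rank(N^{j−1}) − rank(N^j), giving [3, 1, 1]. So we have 1 block(s) of size 3, 2 block(s) of size 1 → block sizes [3, 1, 1]

Assembling the blocks gives a Jordan form
J =
  [-3,  1,  0,  0,  0]
  [ 0, -3,  1,  0,  0]
  [ 0,  0, -3,  0,  0]
  [ 0,  0,  0, -3,  0]
  [ 0,  0,  0,  0, -3]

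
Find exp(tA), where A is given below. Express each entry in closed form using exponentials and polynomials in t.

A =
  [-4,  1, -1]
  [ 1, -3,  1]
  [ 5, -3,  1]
e^{tA} =
  [-2*t*exp(-2*t) + exp(-2*t), t*exp(-2*t), -t*exp(-2*t)]
  [t^2*exp(-2*t) + t*exp(-2*t), -t^2*exp(-2*t)/2 - t*exp(-2*t) + exp(-2*t), t^2*exp(-2*t)/2 + t*exp(-2*t)]
  [t^2*exp(-2*t) + 5*t*exp(-2*t), -t^2*exp(-2*t)/2 - 3*t*exp(-2*t), t^2*exp(-2*t)/2 + 3*t*exp(-2*t) + exp(-2*t)]

Strategy: write A = P · J · P⁻¹ where J is a Jordan canonical form, so e^{tA} = P · e^{tJ} · P⁻¹, and e^{tJ} can be computed block-by-block.

A has Jordan form
J =
  [-2,  1,  0]
  [ 0, -2,  1]
  [ 0,  0, -2]
(up to reordering of blocks).

Per-block formulas:
  For a 3×3 Jordan block J_3(-2): exp(t · J_3(-2)) = e^(-2t)·(I + t·N + (t^2/2)·N^2), where N is the 3×3 nilpotent shift.

After assembling e^{tJ} and conjugating by P, we get:

e^{tA} =
  [-2*t*exp(-2*t) + exp(-2*t), t*exp(-2*t), -t*exp(-2*t)]
  [t^2*exp(-2*t) + t*exp(-2*t), -t^2*exp(-2*t)/2 - t*exp(-2*t) + exp(-2*t), t^2*exp(-2*t)/2 + t*exp(-2*t)]
  [t^2*exp(-2*t) + 5*t*exp(-2*t), -t^2*exp(-2*t)/2 - 3*t*exp(-2*t), t^2*exp(-2*t)/2 + 3*t*exp(-2*t) + exp(-2*t)]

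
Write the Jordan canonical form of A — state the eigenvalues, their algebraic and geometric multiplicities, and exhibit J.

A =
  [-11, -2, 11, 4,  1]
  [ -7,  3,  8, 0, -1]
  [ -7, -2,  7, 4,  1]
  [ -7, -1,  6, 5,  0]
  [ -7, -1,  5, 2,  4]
J_1(-4) ⊕ J_3(3) ⊕ J_1(3)

The characteristic polynomial is
  det(x·I − A) = x^5 - 8*x^4 + 6*x^3 + 108*x^2 - 351*x + 324 = (x - 3)^4*(x + 4)

Eigenvalues and multiplicities (the geometric multiplicity of λ is n − rank(A − λI), which equals the number of Jordan blocks for λ):
  λ = -4: algebraic multiplicity = 1, geometric multiplicity = 1
  λ = 3: algebraic multiplicity = 4, geometric multiplicity = 2

Determining the block sizes for each eigenvalue:
  λ = -4: one block (gm = 1), so the single block has size am = 1 → block sizes [1]
  λ = 3: with am = 4 and gm = 2, the partition is not yet determined (e.g. several partitions of 4 into 2 parts exist). Let N = A − (3)·I. Computing rank(N^1) = 3, rank(N^2) = 2, rank(N^3) = 1; the number of blocks of size ≥ j is rank(N^{j−1}) − rank(N^j), giving [2, 1, 1]. So we have 1 block(s) of size 3, 1 block(s) of size 1 → block sizes [3, 1]

Assembling the blocks gives a Jordan form
J =
  [-4, 0, 0, 0, 0]
  [ 0, 3, 1, 0, 0]
  [ 0, 0, 3, 1, 0]
  [ 0, 0, 0, 3, 0]
  [ 0, 0, 0, 0, 3]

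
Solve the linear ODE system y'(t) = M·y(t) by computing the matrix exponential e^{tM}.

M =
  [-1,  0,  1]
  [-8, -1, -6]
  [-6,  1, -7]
e^{tM} =
  [-t^2*exp(-3*t) + 2*t*exp(-3*t) + exp(-3*t), t^2*exp(-3*t)/2, -t^2*exp(-3*t) + t*exp(-3*t)]
  [2*t^2*exp(-3*t) - 8*t*exp(-3*t), -t^2*exp(-3*t) + 2*t*exp(-3*t) + exp(-3*t), 2*t^2*exp(-3*t) - 6*t*exp(-3*t)]
  [2*t^2*exp(-3*t) - 6*t*exp(-3*t), -t^2*exp(-3*t) + t*exp(-3*t), 2*t^2*exp(-3*t) - 4*t*exp(-3*t) + exp(-3*t)]

Strategy: write M = P · J · P⁻¹ where J is a Jordan canonical form, so e^{tM} = P · e^{tJ} · P⁻¹, and e^{tJ} can be computed block-by-block.

M has Jordan form
J =
  [-3,  1,  0]
  [ 0, -3,  1]
  [ 0,  0, -3]
(up to reordering of blocks).

Per-block formulas:
  For a 3×3 Jordan block J_3(-3): exp(t · J_3(-3)) = e^(-3t)·(I + t·N + (t^2/2)·N^2), where N is the 3×3 nilpotent shift.

After assembling e^{tJ} and conjugating by P, we get:

e^{tM} =
  [-t^2*exp(-3*t) + 2*t*exp(-3*t) + exp(-3*t), t^2*exp(-3*t)/2, -t^2*exp(-3*t) + t*exp(-3*t)]
  [2*t^2*exp(-3*t) - 8*t*exp(-3*t), -t^2*exp(-3*t) + 2*t*exp(-3*t) + exp(-3*t), 2*t^2*exp(-3*t) - 6*t*exp(-3*t)]
  [2*t^2*exp(-3*t) - 6*t*exp(-3*t), -t^2*exp(-3*t) + t*exp(-3*t), 2*t^2*exp(-3*t) - 4*t*exp(-3*t) + exp(-3*t)]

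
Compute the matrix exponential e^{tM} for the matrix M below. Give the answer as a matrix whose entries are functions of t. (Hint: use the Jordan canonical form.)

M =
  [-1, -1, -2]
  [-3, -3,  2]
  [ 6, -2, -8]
e^{tM} =
  [3*t*exp(-4*t) + exp(-4*t), -t*exp(-4*t), -2*t*exp(-4*t)]
  [-3*t*exp(-4*t), t*exp(-4*t) + exp(-4*t), 2*t*exp(-4*t)]
  [6*t*exp(-4*t), -2*t*exp(-4*t), -4*t*exp(-4*t) + exp(-4*t)]

Strategy: write M = P · J · P⁻¹ where J is a Jordan canonical form, so e^{tM} = P · e^{tJ} · P⁻¹, and e^{tJ} can be computed block-by-block.

M has Jordan form
J =
  [-4,  1,  0]
  [ 0, -4,  0]
  [ 0,  0, -4]
(up to reordering of blocks).

Per-block formulas:
  For a 2×2 Jordan block J_2(-4): exp(t · J_2(-4)) = e^(-4t)·(I + t·N), where N is the 2×2 nilpotent shift.
  For a 1×1 block at λ = -4: exp(t · [-4]) = [e^(-4t)].

After assembling e^{tJ} and conjugating by P, we get:

e^{tM} =
  [3*t*exp(-4*t) + exp(-4*t), -t*exp(-4*t), -2*t*exp(-4*t)]
  [-3*t*exp(-4*t), t*exp(-4*t) + exp(-4*t), 2*t*exp(-4*t)]
  [6*t*exp(-4*t), -2*t*exp(-4*t), -4*t*exp(-4*t) + exp(-4*t)]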